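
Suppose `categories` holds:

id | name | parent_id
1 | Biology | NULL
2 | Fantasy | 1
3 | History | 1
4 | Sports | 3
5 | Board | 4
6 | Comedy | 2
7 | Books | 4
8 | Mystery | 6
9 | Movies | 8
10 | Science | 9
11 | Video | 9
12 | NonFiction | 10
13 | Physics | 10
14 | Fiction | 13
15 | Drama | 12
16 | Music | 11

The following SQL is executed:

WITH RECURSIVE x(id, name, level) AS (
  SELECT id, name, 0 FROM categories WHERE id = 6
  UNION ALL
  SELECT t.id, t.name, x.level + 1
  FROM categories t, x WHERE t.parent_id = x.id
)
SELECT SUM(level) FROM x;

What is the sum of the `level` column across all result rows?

31

Base: id=6 (Comedy) at level 0.
Iteration 1: rows with parent_id in {6} -> Mystery (id 8, level 1).
Iteration 2: rows with parent_id in {8} -> Movies (id 9, level 2).
Iteration 3: rows with parent_id in {9} -> Science (id 10, level 3), Video (id 11, level 3).
Iteration 4: rows with parent_id in {10,11} -> NonFiction (id 12, level 4), Physics (id 13, level 4), Music (id 16, level 4).
Iteration 5: rows with parent_id in {12,13,16} -> Fiction (id 14, level 5), Drama (id 15, level 5).
Iteration 6: no rows with parent_id in {14,15}; recursion stops.
SUM(level) = 0 + 1 + 2 + 3 + 3 + 4 + 4 + 4 + 5 + 5 = 31.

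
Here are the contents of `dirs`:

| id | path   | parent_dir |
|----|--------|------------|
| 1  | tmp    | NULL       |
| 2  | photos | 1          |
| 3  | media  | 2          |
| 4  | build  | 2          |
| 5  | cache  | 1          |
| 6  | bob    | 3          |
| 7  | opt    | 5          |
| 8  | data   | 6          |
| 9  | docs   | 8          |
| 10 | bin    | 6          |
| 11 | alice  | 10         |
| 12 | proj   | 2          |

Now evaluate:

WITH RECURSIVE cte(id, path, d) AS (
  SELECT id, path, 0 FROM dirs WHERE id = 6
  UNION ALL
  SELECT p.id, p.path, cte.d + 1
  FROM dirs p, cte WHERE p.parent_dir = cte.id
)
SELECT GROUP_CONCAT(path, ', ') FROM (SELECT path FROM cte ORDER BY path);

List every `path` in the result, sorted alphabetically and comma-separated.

Base: id=6 (bob) at d 0.
Iteration 1: rows with parent_dir in {6} -> data (id 8, d 1), bin (id 10, d 1).
Iteration 2: rows with parent_dir in {8,10} -> docs (id 9, d 2), alice (id 11, d 2).
Iteration 3: no rows with parent_dir in {9,11}; recursion stops.

alice, bin, bob, data, docs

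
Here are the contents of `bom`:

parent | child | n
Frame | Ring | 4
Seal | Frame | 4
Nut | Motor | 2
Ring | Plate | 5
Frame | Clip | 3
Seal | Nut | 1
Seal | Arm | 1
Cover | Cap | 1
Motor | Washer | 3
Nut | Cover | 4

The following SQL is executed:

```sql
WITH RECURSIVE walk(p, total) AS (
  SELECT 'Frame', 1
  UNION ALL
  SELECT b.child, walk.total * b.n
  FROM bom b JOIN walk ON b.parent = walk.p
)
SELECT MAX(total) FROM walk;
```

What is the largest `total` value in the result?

Base: (Frame, total=1).
Iteration 1: components of {Frame} -> Clip = 1*3 = 3, Ring = 1*4 = 4.
Iteration 2: components of {Clip,Ring} -> Plate = 4*5 = 20.
Iteration 3: no further components; recursion stops.
total values: 1, 4, 3, 20; the maximum is 20.

20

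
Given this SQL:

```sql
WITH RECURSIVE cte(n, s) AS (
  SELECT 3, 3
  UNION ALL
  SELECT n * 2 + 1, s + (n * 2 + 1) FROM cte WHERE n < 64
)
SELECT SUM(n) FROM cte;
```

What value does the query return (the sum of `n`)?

Base: n=3, s=3.
Iteration 1: 3 < 64 holds -> n = 3 * 2 + 1 = 7, s = 3 + 7 = 10.
Iteration 2: 7 < 64 holds -> n = 7 * 2 + 1 = 15, s = 10 + 15 = 25.
Iteration 3: 15 < 64 holds -> n = 15 * 2 + 1 = 31, s = 25 + 31 = 56.
Iteration 4: 31 < 64 holds -> n = 31 * 2 + 1 = 63, s = 56 + 63 = 119.
Iteration 5: 63 < 64 holds -> n = 63 * 2 + 1 = 127, s = 119 + 127 = 246.
Iteration 6: 127 < 64 fails; recursion stops.
SUM(n) = 3 + 7 + 15 + 31 + 63 + 127 = 246.

246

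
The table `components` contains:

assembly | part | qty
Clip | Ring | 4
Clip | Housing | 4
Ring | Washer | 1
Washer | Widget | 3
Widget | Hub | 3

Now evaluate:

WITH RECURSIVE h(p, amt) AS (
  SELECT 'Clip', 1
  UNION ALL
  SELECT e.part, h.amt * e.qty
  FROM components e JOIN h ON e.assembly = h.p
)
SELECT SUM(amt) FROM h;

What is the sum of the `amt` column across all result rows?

61

Base: (Clip, amt=1).
Iteration 1: components of {Clip} -> Housing = 1*4 = 4, Ring = 1*4 = 4.
Iteration 2: components of {Housing,Ring} -> Washer = 4*1 = 4.
Iteration 3: components of {Washer} -> Widget = 4*3 = 12.
Iteration 4: components of {Widget} -> Hub = 12*3 = 36.
Iteration 5: no further components; recursion stops.
SUM(amt) = 1 + 4 + 4 + 4 + 12 + 36 = 61.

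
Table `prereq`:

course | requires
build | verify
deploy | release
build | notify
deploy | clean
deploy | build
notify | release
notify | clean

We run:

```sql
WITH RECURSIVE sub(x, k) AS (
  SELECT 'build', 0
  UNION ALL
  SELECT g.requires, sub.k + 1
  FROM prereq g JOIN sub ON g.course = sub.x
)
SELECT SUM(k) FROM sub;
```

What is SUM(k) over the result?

6

Base: (build, k=0).
Iteration 1: edges from {build} -> (notify, k=1), (verify, k=1).
Iteration 2: edges from {notify,verify} -> (clean, k=2), (release, k=2).
Iteration 3: no outgoing edges from {clean,release}; recursion stops.
SUM(k) = 0 + 1 + 1 + 2 + 2 = 6.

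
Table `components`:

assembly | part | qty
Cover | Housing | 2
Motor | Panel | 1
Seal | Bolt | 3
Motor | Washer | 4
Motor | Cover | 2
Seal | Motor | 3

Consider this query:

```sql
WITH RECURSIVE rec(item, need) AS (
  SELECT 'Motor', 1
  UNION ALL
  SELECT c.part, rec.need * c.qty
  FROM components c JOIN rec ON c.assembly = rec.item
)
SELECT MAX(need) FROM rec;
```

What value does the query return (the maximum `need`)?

Base: (Motor, need=1).
Iteration 1: components of {Motor} -> Cover = 1*2 = 2, Panel = 1*1 = 1, Washer = 1*4 = 4.
Iteration 2: components of {Cover,Panel,Washer} -> Housing = 2*2 = 4.
Iteration 3: no further components; recursion stops.
need values: 1, 4, 2, 1, 4; the maximum is 4.

4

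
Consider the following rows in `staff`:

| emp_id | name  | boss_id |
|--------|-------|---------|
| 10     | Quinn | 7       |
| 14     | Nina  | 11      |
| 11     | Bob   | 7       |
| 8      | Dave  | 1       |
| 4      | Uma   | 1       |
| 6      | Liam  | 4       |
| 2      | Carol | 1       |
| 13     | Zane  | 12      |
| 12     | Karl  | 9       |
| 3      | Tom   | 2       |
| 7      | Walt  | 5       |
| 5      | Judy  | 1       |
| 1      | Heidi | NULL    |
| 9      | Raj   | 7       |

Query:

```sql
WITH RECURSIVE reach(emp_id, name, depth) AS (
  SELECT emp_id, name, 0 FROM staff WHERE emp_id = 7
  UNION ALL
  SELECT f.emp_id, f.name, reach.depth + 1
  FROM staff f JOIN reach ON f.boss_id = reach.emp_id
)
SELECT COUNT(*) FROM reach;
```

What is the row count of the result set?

Base: emp_id=7 (Walt) at depth 0.
Iteration 1: rows with boss_id in {7} -> Raj (id 9, depth 1), Quinn (id 10, depth 1), Bob (id 11, depth 1).
Iteration 2: rows with boss_id in {9,10,11} -> Karl (id 12, depth 2), Nina (id 14, depth 2).
Iteration 3: rows with boss_id in {12,14} -> Zane (id 13, depth 3).
Iteration 4: no rows with boss_id in {13}; recursion stops.
Total rows emitted: 7.

7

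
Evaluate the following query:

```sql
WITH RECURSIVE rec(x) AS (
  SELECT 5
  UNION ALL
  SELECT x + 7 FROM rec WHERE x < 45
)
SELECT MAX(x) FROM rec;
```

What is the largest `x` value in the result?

47

Base: x=5.
Iteration 1: 5 < 45 holds -> x = 5 + 7 = 12.
Iteration 2: 12 < 45 holds -> x = 12 + 7 = 19.
Iteration 3: 19 < 45 holds -> x = 19 + 7 = 26.
Iteration 4: 26 < 45 holds -> x = 26 + 7 = 33.
Iteration 5: 33 < 45 holds -> x = 33 + 7 = 40.
Iteration 6: 40 < 45 holds -> x = 40 + 7 = 47.
Iteration 7: 47 < 45 fails; recursion stops.
x values: 5, 12, 19, 26, 33, 40, 47; the maximum is 47.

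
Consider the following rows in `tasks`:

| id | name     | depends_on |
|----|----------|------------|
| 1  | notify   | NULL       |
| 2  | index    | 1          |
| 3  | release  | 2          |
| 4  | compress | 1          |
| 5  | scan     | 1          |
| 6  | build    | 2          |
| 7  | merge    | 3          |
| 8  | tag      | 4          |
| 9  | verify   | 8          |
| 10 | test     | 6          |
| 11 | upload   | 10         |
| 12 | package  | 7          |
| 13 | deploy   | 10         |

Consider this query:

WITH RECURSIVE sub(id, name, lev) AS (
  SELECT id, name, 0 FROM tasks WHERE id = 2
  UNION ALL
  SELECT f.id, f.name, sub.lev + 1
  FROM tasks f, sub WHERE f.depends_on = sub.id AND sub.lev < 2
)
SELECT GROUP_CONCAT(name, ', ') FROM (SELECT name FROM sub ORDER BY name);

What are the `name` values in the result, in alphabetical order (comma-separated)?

build, index, merge, release, test

Base: id=2 (index) at lev 0.
Iteration 1: rows with depends_on in {2} -> release (id 3, lev 1), build (id 6, lev 1).
Iteration 2: rows with depends_on in {3,6} -> merge (id 7, lev 2), test (id 10, lev 2).
Iteration 3: lev < 2 fails for all current rows; recursion stops.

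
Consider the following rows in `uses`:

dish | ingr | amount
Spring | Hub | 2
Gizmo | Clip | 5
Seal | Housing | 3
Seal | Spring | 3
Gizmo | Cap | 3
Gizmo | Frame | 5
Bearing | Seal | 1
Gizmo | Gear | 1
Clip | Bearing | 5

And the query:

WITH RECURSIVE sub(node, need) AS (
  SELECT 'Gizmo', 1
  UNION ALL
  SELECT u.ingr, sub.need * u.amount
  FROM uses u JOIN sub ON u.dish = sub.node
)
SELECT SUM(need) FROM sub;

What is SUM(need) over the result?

365

Base: (Gizmo, need=1).
Iteration 1: components of {Gizmo} -> Cap = 1*3 = 3, Clip = 1*5 = 5, Frame = 1*5 = 5, Gear = 1*1 = 1.
Iteration 2: components of {Cap,Clip,Frame,Gear} -> Bearing = 5*5 = 25.
Iteration 3: components of {Bearing} -> Seal = 25*1 = 25.
Iteration 4: components of {Seal} -> Housing = 25*3 = 75, Spring = 25*3 = 75.
Iteration 5: components of {Housing,Spring} -> Hub = 75*2 = 150.
Iteration 6: no further components; recursion stops.
SUM(need) = 1 + 5 + 3 + 1 + 5 + 25 + 25 + 75 + 75 + 150 = 365.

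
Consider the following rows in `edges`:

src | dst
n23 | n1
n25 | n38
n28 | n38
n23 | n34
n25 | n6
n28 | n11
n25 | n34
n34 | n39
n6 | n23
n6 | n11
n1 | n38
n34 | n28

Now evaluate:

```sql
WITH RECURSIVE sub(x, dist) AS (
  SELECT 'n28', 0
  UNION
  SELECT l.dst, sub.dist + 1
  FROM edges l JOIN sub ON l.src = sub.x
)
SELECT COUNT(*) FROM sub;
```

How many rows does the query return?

3

Base: (n28, dist=0).
Iteration 1: edges from {n28} -> (n11, dist=1), (n38, dist=1).
Iteration 2: no outgoing edges from {n11,n38}; recursion stops.
Total rows emitted: 3.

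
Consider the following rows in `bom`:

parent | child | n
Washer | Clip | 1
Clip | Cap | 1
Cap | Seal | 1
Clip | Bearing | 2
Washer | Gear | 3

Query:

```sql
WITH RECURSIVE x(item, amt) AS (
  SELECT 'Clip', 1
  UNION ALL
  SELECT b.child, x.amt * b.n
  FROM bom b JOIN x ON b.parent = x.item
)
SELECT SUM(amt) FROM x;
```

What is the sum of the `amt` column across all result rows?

5

Base: (Clip, amt=1).
Iteration 1: components of {Clip} -> Bearing = 1*2 = 2, Cap = 1*1 = 1.
Iteration 2: components of {Bearing,Cap} -> Seal = 1*1 = 1.
Iteration 3: no further components; recursion stops.
SUM(amt) = 1 + 1 + 2 + 1 = 5.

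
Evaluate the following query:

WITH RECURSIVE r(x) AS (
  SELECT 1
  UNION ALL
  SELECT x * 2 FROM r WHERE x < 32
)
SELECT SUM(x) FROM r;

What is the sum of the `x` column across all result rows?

63

Base: x=1.
Iteration 1: 1 < 32 holds -> x = 1 * 2 = 2.
Iteration 2: 2 < 32 holds -> x = 2 * 2 = 4.
Iteration 3: 4 < 32 holds -> x = 4 * 2 = 8.
Iteration 4: 8 < 32 holds -> x = 8 * 2 = 16.
Iteration 5: 16 < 32 holds -> x = 16 * 2 = 32.
Iteration 6: 32 < 32 fails; recursion stops.
SUM(x) = 1 + 2 + 4 + 8 + 16 + 32 = 63.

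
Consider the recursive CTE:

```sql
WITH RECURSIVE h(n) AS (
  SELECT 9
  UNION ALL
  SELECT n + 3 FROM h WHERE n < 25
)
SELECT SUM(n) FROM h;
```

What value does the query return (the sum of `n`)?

Base: n=9.
Iteration 1: 9 < 25 holds -> n = 9 + 3 = 12.
Iteration 2: 12 < 25 holds -> n = 12 + 3 = 15.
Iteration 3: 15 < 25 holds -> n = 15 + 3 = 18.
Iteration 4: 18 < 25 holds -> n = 18 + 3 = 21.
Iteration 5: 21 < 25 holds -> n = 21 + 3 = 24.
Iteration 6: 24 < 25 holds -> n = 24 + 3 = 27.
Iteration 7: 27 < 25 fails; recursion stops.
SUM(n) = 9 + 12 + 15 + 18 + 21 + 24 + 27 = 126.

126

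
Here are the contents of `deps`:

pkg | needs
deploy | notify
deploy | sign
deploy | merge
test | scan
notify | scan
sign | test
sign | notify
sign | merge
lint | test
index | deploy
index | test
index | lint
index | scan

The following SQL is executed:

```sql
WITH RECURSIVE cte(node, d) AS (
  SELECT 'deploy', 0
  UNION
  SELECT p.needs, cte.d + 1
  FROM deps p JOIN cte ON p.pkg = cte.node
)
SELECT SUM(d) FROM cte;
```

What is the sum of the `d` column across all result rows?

14

Base: (deploy, d=0).
Iteration 1: edges from {deploy} -> (merge, d=1), (notify, d=1), (sign, d=1).
Iteration 2: edges from {merge,notify,sign} -> (merge, d=2), (notify, d=2), (scan, d=2), (test, d=2).
Iteration 3: edges from {merge,notify,scan,test} -> (scan, d=3). [UNION drops 1 duplicate row(s)]
Iteration 4: no outgoing edges from {scan}; recursion stops.
SUM(d) = 0 + 1 + 1 + 1 + 2 + 2 + 2 + 2 + 3 = 14.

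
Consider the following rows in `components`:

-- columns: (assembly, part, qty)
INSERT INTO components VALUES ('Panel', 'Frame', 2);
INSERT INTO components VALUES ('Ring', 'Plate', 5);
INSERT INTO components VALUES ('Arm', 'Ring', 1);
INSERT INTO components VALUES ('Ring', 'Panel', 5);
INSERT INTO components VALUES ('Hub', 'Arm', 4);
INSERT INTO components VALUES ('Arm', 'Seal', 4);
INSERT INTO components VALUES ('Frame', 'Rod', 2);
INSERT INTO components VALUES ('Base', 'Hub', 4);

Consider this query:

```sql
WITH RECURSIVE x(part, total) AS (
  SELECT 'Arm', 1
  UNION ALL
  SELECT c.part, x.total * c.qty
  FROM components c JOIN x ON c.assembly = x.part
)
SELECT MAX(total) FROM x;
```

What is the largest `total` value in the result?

20

Base: (Arm, total=1).
Iteration 1: components of {Arm} -> Ring = 1*1 = 1, Seal = 1*4 = 4.
Iteration 2: components of {Ring,Seal} -> Panel = 1*5 = 5, Plate = 1*5 = 5.
Iteration 3: components of {Panel,Plate} -> Frame = 5*2 = 10.
Iteration 4: components of {Frame} -> Rod = 10*2 = 20.
Iteration 5: no further components; recursion stops.
total values: 1, 1, 4, 5, 5, 10, 20; the maximum is 20.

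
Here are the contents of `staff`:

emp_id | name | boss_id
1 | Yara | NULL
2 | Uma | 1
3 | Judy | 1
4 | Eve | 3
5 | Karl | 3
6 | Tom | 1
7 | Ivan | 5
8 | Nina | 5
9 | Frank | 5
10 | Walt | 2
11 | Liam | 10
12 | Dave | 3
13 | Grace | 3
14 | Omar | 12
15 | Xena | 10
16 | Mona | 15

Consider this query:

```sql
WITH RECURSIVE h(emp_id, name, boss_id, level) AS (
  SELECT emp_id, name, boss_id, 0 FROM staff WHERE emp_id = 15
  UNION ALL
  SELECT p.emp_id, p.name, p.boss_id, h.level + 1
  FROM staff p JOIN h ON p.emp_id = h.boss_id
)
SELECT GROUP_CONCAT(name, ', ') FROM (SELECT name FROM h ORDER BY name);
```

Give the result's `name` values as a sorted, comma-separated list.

Uma, Walt, Xena, Yara

Base: emp_id=15 (Xena), boss_id=10, level 0.
Iteration 1: join on emp_id=10 -> Walt (id 10, boss_id=2, level 1).
Iteration 2: join on emp_id=2 -> Uma (id 2, boss_id=1, level 2).
Iteration 3: join on emp_id=1 -> Yara (id 1, boss_id=NULL, level 3).
Iteration 4: boss_id is NULL; no match; recursion stops.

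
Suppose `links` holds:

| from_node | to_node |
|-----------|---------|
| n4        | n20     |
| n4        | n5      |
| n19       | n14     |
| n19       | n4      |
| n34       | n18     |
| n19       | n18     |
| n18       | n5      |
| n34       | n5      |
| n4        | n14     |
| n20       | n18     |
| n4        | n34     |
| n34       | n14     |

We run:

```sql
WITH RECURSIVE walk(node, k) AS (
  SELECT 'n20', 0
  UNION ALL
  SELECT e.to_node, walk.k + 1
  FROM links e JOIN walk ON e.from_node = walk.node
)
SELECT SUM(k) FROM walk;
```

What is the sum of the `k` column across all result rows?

Base: (n20, k=0).
Iteration 1: edges from {n20} -> (n18, k=1).
Iteration 2: edges from {n18} -> (n5, k=2).
Iteration 3: no outgoing edges from {n5}; recursion stops.
SUM(k) = 0 + 1 + 2 = 3.

3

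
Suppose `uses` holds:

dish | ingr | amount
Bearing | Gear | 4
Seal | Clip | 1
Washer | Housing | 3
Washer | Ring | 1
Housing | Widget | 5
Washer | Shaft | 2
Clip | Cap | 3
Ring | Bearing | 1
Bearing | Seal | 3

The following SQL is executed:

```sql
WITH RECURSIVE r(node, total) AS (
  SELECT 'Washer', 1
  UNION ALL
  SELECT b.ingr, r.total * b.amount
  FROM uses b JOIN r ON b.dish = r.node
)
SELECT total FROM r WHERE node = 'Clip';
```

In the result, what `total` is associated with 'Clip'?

3

Base: (Washer, total=1).
Iteration 1: components of {Washer} -> Housing = 1*3 = 3, Ring = 1*1 = 1, Shaft = 1*2 = 2.
Iteration 2: components of {Housing,Ring,Shaft} -> Bearing = 1*1 = 1, Widget = 3*5 = 15.
Iteration 3: components of {Bearing,Widget} -> Gear = 1*4 = 4, Seal = 1*3 = 3.
Iteration 4: components of {Gear,Seal} -> Clip = 3*1 = 3.
Iteration 5: components of {Clip} -> Cap = 3*3 = 9.
Iteration 6: no further components; recursion stops.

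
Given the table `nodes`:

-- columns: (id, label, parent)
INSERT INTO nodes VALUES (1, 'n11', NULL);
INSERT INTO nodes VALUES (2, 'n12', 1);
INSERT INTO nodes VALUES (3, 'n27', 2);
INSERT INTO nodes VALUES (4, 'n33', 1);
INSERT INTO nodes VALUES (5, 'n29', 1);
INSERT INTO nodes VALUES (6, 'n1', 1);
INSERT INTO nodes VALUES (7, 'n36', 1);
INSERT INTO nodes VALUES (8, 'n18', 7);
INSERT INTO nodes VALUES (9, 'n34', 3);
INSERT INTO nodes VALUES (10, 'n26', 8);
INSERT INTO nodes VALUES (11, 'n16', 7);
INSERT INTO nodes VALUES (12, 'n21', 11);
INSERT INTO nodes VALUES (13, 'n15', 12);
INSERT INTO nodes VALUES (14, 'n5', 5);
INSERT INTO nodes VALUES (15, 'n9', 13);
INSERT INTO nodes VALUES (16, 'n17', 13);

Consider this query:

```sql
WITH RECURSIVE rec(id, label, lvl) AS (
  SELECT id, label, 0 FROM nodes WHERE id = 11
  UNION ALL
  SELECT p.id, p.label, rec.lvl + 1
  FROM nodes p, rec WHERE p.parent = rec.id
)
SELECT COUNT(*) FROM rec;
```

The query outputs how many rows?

5

Base: id=11 (n16) at lvl 0.
Iteration 1: rows with parent in {11} -> n21 (id 12, lvl 1).
Iteration 2: rows with parent in {12} -> n15 (id 13, lvl 2).
Iteration 3: rows with parent in {13} -> n9 (id 15, lvl 3), n17 (id 16, lvl 3).
Iteration 4: no rows with parent in {15,16}; recursion stops.
Total rows emitted: 5.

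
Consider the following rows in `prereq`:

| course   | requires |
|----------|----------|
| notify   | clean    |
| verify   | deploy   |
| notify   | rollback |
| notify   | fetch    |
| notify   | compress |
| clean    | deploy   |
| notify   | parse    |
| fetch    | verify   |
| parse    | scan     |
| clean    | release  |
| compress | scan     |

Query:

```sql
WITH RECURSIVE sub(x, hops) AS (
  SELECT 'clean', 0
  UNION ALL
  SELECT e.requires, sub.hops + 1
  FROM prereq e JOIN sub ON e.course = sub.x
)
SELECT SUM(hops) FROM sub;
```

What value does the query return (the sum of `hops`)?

2

Base: (clean, hops=0).
Iteration 1: edges from {clean} -> (deploy, hops=1), (release, hops=1).
Iteration 2: no outgoing edges from {deploy,release}; recursion stops.
SUM(hops) = 0 + 1 + 1 = 2.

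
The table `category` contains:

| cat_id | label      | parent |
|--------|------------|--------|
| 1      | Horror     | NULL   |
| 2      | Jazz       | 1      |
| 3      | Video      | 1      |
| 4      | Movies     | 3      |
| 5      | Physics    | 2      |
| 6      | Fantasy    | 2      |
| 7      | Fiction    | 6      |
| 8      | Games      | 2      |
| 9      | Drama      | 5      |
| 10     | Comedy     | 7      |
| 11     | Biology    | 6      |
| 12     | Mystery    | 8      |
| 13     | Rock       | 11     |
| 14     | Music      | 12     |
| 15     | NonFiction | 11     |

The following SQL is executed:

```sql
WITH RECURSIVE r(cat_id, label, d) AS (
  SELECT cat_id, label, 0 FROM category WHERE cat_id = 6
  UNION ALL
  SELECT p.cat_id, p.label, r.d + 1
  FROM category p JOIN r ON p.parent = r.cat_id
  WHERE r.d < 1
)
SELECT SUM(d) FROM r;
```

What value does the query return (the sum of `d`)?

Base: cat_id=6 (Fantasy) at d 0.
Iteration 1: rows with parent in {6} -> Fiction (id 7, d 1), Biology (id 11, d 1).
Iteration 2: d < 1 fails for all current rows; recursion stops.
SUM(d) = 0 + 1 + 1 = 2.

2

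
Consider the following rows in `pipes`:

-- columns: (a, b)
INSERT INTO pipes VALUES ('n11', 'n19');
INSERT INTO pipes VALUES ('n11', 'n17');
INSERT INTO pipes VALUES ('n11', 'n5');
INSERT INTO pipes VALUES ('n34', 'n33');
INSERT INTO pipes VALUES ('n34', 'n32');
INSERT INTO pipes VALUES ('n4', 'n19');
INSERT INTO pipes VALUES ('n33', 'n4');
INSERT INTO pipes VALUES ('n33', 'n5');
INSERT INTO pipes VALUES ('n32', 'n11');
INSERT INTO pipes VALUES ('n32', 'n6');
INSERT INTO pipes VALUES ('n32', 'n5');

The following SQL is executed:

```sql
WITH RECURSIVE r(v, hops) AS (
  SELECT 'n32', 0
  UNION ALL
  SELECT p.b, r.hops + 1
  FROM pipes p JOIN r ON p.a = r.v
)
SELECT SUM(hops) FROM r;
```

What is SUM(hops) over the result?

9

Base: (n32, hops=0).
Iteration 1: edges from {n32} -> (n11, hops=1), (n5, hops=1), (n6, hops=1).
Iteration 2: edges from {n11,n5,n6} -> (n17, hops=2), (n19, hops=2), (n5, hops=2).
Iteration 3: no outgoing edges from {n17,n19,n5}; recursion stops.
SUM(hops) = 0 + 1 + 1 + 1 + 2 + 2 + 2 = 9.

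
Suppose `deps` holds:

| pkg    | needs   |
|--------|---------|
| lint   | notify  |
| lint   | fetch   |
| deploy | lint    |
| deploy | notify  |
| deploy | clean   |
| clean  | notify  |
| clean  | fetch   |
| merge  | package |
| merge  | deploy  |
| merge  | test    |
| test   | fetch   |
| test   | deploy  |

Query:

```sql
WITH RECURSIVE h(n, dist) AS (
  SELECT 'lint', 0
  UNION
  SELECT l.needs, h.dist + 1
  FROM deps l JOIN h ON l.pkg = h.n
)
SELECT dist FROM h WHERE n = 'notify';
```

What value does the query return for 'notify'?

1

Base: (lint, dist=0).
Iteration 1: edges from {lint} -> (fetch, dist=1), (notify, dist=1).
Iteration 2: no outgoing edges from {fetch,notify}; recursion stops.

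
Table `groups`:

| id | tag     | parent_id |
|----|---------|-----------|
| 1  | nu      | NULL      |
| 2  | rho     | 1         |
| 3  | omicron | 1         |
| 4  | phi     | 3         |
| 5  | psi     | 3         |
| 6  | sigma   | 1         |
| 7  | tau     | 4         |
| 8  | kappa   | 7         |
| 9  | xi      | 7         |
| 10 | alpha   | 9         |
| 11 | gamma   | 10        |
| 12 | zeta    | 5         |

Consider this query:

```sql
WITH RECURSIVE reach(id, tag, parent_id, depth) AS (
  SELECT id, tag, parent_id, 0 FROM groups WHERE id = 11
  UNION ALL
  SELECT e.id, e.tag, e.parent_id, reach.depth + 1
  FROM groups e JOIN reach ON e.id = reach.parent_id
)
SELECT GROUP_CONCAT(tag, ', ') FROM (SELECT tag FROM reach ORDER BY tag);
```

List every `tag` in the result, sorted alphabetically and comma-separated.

alpha, gamma, nu, omicron, phi, tau, xi

Base: id=11 (gamma), parent_id=10, depth 0.
Iteration 1: join on id=10 -> alpha (id 10, parent_id=9, depth 1).
Iteration 2: join on id=9 -> xi (id 9, parent_id=7, depth 2).
Iteration 3: join on id=7 -> tau (id 7, parent_id=4, depth 3).
Iteration 4: join on id=4 -> phi (id 4, parent_id=3, depth 4).
Iteration 5: join on id=3 -> omicron (id 3, parent_id=1, depth 5).
Iteration 6: join on id=1 -> nu (id 1, parent_id=NULL, depth 6).
Iteration 7: parent_id is NULL; no match; recursion stops.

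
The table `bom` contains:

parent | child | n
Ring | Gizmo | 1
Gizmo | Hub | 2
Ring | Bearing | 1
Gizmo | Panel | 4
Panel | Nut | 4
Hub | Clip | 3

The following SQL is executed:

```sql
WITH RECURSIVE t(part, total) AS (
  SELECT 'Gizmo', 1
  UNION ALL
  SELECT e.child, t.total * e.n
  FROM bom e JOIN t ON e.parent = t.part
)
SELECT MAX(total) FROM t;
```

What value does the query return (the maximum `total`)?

16

Base: (Gizmo, total=1).
Iteration 1: components of {Gizmo} -> Hub = 1*2 = 2, Panel = 1*4 = 4.
Iteration 2: components of {Hub,Panel} -> Clip = 2*3 = 6, Nut = 4*4 = 16.
Iteration 3: no further components; recursion stops.
total values: 1, 2, 4, 6, 16; the maximum is 16.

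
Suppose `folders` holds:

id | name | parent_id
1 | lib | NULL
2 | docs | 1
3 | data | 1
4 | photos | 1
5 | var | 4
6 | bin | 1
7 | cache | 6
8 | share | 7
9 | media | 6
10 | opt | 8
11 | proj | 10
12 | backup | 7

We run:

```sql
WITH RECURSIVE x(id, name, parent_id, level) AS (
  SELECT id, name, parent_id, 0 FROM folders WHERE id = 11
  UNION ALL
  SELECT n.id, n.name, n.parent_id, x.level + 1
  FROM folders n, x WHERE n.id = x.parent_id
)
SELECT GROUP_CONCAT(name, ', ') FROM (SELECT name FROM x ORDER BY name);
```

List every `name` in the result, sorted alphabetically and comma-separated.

Base: id=11 (proj), parent_id=10, level 0.
Iteration 1: join on id=10 -> opt (id 10, parent_id=8, level 1).
Iteration 2: join on id=8 -> share (id 8, parent_id=7, level 2).
Iteration 3: join on id=7 -> cache (id 7, parent_id=6, level 3).
Iteration 4: join on id=6 -> bin (id 6, parent_id=1, level 4).
Iteration 5: join on id=1 -> lib (id 1, parent_id=NULL, level 5).
Iteration 6: parent_id is NULL; no match; recursion stops.

bin, cache, lib, opt, proj, share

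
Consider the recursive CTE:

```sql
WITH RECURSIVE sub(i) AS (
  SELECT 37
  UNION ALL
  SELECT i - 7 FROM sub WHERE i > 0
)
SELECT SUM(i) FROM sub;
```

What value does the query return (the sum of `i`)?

Base: i=37.
Iteration 1: 37 > 0 holds -> i = 37 - 7 = 30.
Iteration 2: 30 > 0 holds -> i = 30 - 7 = 23.
Iteration 3: 23 > 0 holds -> i = 23 - 7 = 16.
Iteration 4: 16 > 0 holds -> i = 16 - 7 = 9.
Iteration 5: 9 > 0 holds -> i = 9 - 7 = 2.
Iteration 6: 2 > 0 holds -> i = 2 - 7 = -5.
Iteration 7: -5 > 0 fails; recursion stops.
SUM(i) = 37 + 30 + 23 + 16 + 9 + 2 + -5 = 112.

112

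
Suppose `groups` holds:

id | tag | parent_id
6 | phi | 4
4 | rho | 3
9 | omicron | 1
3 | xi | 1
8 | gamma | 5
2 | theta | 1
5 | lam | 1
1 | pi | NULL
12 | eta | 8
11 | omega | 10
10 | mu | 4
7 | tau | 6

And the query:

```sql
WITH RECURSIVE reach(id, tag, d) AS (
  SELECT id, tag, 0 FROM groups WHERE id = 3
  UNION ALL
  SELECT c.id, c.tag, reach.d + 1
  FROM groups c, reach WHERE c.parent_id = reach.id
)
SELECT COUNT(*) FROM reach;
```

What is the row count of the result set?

Base: id=3 (xi) at d 0.
Iteration 1: rows with parent_id in {3} -> rho (id 4, d 1).
Iteration 2: rows with parent_id in {4} -> phi (id 6, d 2), mu (id 10, d 2).
Iteration 3: rows with parent_id in {6,10} -> tau (id 7, d 3), omega (id 11, d 3).
Iteration 4: no rows with parent_id in {7,11}; recursion stops.
Total rows emitted: 6.

6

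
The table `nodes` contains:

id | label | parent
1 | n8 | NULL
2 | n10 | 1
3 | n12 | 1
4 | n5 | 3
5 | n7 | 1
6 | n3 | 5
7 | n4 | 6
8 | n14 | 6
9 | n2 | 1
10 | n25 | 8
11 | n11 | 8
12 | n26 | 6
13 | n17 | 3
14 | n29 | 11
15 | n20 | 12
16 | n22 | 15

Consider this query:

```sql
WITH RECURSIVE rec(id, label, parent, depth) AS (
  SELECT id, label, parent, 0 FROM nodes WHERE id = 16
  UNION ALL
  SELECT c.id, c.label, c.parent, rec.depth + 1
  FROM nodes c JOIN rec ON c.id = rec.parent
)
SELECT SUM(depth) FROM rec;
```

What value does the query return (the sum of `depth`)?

15

Base: id=16 (n22), parent=15, depth 0.
Iteration 1: join on id=15 -> n20 (id 15, parent=12, depth 1).
Iteration 2: join on id=12 -> n26 (id 12, parent=6, depth 2).
Iteration 3: join on id=6 -> n3 (id 6, parent=5, depth 3).
Iteration 4: join on id=5 -> n7 (id 5, parent=1, depth 4).
Iteration 5: join on id=1 -> n8 (id 1, parent=NULL, depth 5).
Iteration 6: parent is NULL; no match; recursion stops.
SUM(depth) = 0 + 1 + 2 + 3 + 4 + 5 = 15.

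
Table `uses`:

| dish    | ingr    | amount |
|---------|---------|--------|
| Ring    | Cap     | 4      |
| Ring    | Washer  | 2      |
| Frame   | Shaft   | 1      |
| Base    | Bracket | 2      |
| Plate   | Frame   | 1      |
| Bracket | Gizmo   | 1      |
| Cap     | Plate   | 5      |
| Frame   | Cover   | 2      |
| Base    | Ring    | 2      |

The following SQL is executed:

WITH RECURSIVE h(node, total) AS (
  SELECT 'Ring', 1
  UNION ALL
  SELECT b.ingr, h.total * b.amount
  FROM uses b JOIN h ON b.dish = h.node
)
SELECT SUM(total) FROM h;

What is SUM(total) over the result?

Base: (Ring, total=1).
Iteration 1: components of {Ring} -> Cap = 1*4 = 4, Washer = 1*2 = 2.
Iteration 2: components of {Cap,Washer} -> Plate = 4*5 = 20.
Iteration 3: components of {Plate} -> Frame = 20*1 = 20.
Iteration 4: components of {Frame} -> Cover = 20*2 = 40, Shaft = 20*1 = 20.
Iteration 5: no further components; recursion stops.
SUM(total) = 1 + 4 + 2 + 20 + 20 + 20 + 40 = 107.

107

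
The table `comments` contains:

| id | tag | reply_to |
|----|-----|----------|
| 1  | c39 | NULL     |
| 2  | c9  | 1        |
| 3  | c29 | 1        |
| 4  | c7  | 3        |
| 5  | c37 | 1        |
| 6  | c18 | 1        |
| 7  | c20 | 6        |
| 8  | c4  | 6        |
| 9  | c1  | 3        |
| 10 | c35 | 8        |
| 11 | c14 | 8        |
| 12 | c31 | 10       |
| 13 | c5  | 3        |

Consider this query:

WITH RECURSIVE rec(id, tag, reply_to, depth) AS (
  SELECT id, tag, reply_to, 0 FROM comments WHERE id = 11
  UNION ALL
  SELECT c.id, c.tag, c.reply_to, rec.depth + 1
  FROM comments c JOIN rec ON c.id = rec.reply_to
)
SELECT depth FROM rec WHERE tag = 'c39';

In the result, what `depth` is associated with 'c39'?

Base: id=11 (c14), reply_to=8, depth 0.
Iteration 1: join on id=8 -> c4 (id 8, reply_to=6, depth 1).
Iteration 2: join on id=6 -> c18 (id 6, reply_to=1, depth 2).
Iteration 3: join on id=1 -> c39 (id 1, reply_to=NULL, depth 3).
Iteration 4: reply_to is NULL; no match; recursion stops.

3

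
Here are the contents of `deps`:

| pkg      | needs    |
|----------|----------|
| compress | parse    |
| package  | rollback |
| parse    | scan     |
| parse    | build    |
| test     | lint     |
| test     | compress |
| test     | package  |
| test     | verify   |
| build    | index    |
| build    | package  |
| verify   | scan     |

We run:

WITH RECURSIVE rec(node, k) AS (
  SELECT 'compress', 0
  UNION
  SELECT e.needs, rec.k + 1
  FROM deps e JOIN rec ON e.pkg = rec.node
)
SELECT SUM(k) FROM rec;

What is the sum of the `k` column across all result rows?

15

Base: (compress, k=0).
Iteration 1: edges from {compress} -> (parse, k=1).
Iteration 2: edges from {parse} -> (build, k=2), (scan, k=2).
Iteration 3: edges from {build,scan} -> (index, k=3), (package, k=3).
Iteration 4: edges from {index,package} -> (rollback, k=4).
Iteration 5: no outgoing edges from {rollback}; recursion stops.
SUM(k) = 0 + 1 + 2 + 2 + 3 + 3 + 4 = 15.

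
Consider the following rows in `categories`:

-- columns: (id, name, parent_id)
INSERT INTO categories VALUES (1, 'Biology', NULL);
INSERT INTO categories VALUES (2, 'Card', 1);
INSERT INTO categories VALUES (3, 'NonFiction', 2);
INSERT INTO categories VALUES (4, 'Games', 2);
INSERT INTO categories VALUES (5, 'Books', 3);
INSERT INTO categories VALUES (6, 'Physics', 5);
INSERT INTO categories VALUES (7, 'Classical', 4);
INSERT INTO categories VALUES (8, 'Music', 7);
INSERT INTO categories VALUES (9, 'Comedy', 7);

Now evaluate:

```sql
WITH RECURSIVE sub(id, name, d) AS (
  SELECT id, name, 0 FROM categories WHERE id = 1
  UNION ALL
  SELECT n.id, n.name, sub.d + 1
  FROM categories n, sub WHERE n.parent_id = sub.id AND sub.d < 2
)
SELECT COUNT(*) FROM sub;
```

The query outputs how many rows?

Base: id=1 (Biology) at d 0.
Iteration 1: rows with parent_id in {1} -> Card (id 2, d 1).
Iteration 2: rows with parent_id in {2} -> NonFiction (id 3, d 2), Games (id 4, d 2).
Iteration 3: d < 2 fails for all current rows; recursion stops.
Total rows emitted: 4.

4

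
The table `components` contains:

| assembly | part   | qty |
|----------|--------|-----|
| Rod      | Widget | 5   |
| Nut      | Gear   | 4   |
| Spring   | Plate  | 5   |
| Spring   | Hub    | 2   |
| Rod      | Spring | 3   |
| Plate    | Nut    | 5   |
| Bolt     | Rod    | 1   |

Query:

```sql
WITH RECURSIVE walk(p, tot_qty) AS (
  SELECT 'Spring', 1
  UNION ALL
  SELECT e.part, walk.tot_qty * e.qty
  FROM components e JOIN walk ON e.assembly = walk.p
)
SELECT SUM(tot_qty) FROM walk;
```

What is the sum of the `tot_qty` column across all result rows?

133

Base: (Spring, tot_qty=1).
Iteration 1: components of {Spring} -> Hub = 1*2 = 2, Plate = 1*5 = 5.
Iteration 2: components of {Hub,Plate} -> Nut = 5*5 = 25.
Iteration 3: components of {Nut} -> Gear = 25*4 = 100.
Iteration 4: no further components; recursion stops.
SUM(tot_qty) = 1 + 2 + 5 + 25 + 100 = 133.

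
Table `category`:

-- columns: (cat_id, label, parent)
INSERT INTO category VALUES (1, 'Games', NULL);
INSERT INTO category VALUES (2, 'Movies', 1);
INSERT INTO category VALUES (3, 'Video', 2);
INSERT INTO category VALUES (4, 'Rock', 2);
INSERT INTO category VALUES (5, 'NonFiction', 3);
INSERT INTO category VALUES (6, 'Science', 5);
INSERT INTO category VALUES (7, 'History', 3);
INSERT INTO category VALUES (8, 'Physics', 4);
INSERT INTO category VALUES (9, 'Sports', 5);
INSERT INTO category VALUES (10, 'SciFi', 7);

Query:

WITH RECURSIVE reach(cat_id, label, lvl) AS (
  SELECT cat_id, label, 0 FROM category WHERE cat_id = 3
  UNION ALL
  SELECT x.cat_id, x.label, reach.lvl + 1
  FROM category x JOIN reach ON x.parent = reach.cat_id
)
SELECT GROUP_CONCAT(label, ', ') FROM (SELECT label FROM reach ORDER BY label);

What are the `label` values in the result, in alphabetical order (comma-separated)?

Base: cat_id=3 (Video) at lvl 0.
Iteration 1: rows with parent in {3} -> NonFiction (id 5, lvl 1), History (id 7, lvl 1).
Iteration 2: rows with parent in {5,7} -> Science (id 6, lvl 2), Sports (id 9, lvl 2), SciFi (id 10, lvl 2).
Iteration 3: no rows with parent in {6,9,10}; recursion stops.

History, NonFiction, SciFi, Science, Sports, Video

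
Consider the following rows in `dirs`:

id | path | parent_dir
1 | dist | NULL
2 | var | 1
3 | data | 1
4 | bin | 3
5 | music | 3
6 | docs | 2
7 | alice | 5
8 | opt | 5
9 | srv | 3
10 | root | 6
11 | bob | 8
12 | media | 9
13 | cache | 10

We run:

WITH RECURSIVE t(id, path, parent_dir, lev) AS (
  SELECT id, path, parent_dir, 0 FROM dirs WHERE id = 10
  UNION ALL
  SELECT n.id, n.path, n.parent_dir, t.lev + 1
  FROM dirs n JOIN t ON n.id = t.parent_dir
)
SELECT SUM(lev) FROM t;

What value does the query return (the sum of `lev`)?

6

Base: id=10 (root), parent_dir=6, lev 0.
Iteration 1: join on id=6 -> docs (id 6, parent_dir=2, lev 1).
Iteration 2: join on id=2 -> var (id 2, parent_dir=1, lev 2).
Iteration 3: join on id=1 -> dist (id 1, parent_dir=NULL, lev 3).
Iteration 4: parent_dir is NULL; no match; recursion stops.
SUM(lev) = 0 + 1 + 2 + 3 = 6.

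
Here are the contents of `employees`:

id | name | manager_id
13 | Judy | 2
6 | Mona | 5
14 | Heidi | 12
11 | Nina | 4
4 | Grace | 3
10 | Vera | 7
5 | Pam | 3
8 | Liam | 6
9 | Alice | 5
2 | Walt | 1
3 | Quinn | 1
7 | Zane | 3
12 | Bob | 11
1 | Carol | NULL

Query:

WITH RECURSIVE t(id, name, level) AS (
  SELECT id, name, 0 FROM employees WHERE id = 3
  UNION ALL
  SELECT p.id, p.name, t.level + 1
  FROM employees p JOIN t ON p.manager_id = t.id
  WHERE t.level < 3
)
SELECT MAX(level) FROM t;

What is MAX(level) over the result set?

Base: id=3 (Quinn) at level 0.
Iteration 1: rows with manager_id in {3} -> Grace (id 4, level 1), Pam (id 5, level 1), Zane (id 7, level 1).
Iteration 2: rows with manager_id in {4,5,7} -> Mona (id 6, level 2), Alice (id 9, level 2), Vera (id 10, level 2), Nina (id 11, level 2).
Iteration 3: rows with manager_id in {6,9,10,11} -> Liam (id 8, level 3), Bob (id 12, level 3).
Iteration 4: level < 3 fails for all current rows; recursion stops.
level values: 0, 1, 1, 1, 2, 2, 2, 2, 3, 3; the maximum is 3.

3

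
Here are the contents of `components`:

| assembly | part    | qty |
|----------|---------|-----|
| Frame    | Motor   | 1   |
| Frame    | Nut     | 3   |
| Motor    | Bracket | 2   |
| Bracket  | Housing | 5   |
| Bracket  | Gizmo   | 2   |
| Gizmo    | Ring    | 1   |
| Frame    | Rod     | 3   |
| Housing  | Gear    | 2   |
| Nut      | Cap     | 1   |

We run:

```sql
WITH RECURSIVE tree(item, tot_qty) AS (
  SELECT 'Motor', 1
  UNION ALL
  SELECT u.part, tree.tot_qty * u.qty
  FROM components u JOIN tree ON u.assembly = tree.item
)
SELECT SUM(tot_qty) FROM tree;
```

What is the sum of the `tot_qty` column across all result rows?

41

Base: (Motor, tot_qty=1).
Iteration 1: components of {Motor} -> Bracket = 1*2 = 2.
Iteration 2: components of {Bracket} -> Gizmo = 2*2 = 4, Housing = 2*5 = 10.
Iteration 3: components of {Gizmo,Housing} -> Gear = 10*2 = 20, Ring = 4*1 = 4.
Iteration 4: no further components; recursion stops.
SUM(tot_qty) = 1 + 2 + 10 + 4 + 20 + 4 = 41.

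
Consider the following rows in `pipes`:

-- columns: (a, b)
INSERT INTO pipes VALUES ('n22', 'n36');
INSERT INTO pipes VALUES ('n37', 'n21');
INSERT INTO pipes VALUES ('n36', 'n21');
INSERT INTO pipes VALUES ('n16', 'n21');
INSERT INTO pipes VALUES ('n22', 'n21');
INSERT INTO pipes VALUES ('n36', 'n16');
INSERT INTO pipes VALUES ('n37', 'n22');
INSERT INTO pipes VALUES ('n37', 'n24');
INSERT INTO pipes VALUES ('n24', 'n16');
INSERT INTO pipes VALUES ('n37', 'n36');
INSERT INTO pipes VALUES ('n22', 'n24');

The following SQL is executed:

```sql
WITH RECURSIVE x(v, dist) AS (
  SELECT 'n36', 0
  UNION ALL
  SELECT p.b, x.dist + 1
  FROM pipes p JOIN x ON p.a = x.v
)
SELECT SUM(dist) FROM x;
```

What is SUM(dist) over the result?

Base: (n36, dist=0).
Iteration 1: edges from {n36} -> (n16, dist=1), (n21, dist=1).
Iteration 2: edges from {n16,n21} -> (n21, dist=2).
Iteration 3: no outgoing edges from {n21}; recursion stops.
SUM(dist) = 0 + 1 + 1 + 2 = 4.

4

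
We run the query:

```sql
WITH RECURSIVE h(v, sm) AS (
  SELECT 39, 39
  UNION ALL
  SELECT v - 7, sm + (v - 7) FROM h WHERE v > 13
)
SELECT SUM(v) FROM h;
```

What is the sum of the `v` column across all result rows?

Base: v=39, sm=39.
Iteration 1: 39 > 13 holds -> v = 39 - 7 = 32, sm = 39 + 32 = 71.
Iteration 2: 32 > 13 holds -> v = 32 - 7 = 25, sm = 71 + 25 = 96.
Iteration 3: 25 > 13 holds -> v = 25 - 7 = 18, sm = 96 + 18 = 114.
Iteration 4: 18 > 13 holds -> v = 18 - 7 = 11, sm = 114 + 11 = 125.
Iteration 5: 11 > 13 fails; recursion stops.
SUM(v) = 39 + 32 + 25 + 18 + 11 = 125.

125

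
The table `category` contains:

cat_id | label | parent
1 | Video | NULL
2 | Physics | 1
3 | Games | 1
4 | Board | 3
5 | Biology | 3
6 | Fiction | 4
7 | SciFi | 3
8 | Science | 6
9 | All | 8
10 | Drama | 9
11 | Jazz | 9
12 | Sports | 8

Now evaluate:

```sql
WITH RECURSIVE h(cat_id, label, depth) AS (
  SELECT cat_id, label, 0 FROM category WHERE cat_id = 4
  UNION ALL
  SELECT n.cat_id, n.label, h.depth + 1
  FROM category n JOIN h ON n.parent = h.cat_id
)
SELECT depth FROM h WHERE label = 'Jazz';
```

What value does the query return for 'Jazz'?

4

Base: cat_id=4 (Board) at depth 0.
Iteration 1: rows with parent in {4} -> Fiction (id 6, depth 1).
Iteration 2: rows with parent in {6} -> Science (id 8, depth 2).
Iteration 3: rows with parent in {8} -> All (id 9, depth 3), Sports (id 12, depth 3).
Iteration 4: rows with parent in {9,12} -> Drama (id 10, depth 4), Jazz (id 11, depth 4).
Iteration 5: no rows with parent in {10,11}; recursion stops.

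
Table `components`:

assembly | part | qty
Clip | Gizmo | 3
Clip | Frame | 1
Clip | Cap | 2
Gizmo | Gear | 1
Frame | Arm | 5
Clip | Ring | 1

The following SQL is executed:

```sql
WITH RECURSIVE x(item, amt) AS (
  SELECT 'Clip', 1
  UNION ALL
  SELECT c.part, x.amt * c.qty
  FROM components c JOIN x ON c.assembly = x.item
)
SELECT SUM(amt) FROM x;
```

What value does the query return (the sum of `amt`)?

Base: (Clip, amt=1).
Iteration 1: components of {Clip} -> Cap = 1*2 = 2, Frame = 1*1 = 1, Gizmo = 1*3 = 3, Ring = 1*1 = 1.
Iteration 2: components of {Cap,Frame,Gizmo,Ring} -> Arm = 1*5 = 5, Gear = 3*1 = 3.
Iteration 3: no further components; recursion stops.
SUM(amt) = 1 + 3 + 1 + 2 + 1 + 3 + 5 = 16.

16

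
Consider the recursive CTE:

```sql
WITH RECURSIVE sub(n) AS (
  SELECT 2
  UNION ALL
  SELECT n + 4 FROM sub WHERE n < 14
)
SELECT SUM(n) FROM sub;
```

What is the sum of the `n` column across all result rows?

Base: n=2.
Iteration 1: 2 < 14 holds -> n = 2 + 4 = 6.
Iteration 2: 6 < 14 holds -> n = 6 + 4 = 10.
Iteration 3: 10 < 14 holds -> n = 10 + 4 = 14.
Iteration 4: 14 < 14 fails; recursion stops.
SUM(n) = 2 + 6 + 10 + 14 = 32.

32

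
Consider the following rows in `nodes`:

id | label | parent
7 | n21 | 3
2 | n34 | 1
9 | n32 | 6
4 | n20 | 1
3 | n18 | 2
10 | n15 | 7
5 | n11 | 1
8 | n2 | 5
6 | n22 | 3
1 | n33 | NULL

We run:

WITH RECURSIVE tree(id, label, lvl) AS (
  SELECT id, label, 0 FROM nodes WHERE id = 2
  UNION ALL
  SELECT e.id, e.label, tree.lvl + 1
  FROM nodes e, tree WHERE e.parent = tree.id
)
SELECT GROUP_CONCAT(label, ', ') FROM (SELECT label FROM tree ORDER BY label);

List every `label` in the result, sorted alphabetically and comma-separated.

Base: id=2 (n34) at lvl 0.
Iteration 1: rows with parent in {2} -> n18 (id 3, lvl 1).
Iteration 2: rows with parent in {3} -> n22 (id 6, lvl 2), n21 (id 7, lvl 2).
Iteration 3: rows with parent in {6,7} -> n32 (id 9, lvl 3), n15 (id 10, lvl 3).
Iteration 4: no rows with parent in {9,10}; recursion stops.

n15, n18, n21, n22, n32, n34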